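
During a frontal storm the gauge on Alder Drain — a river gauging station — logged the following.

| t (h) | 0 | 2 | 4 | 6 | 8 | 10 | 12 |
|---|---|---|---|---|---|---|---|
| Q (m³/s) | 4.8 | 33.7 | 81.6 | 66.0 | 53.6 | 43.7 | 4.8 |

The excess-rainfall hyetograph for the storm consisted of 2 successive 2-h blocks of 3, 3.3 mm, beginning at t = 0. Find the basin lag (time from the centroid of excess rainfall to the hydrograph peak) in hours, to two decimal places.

Centroid of excess rainfall: t_c = Σ P_i·t̄_i / ΣP_i = 2.0476 h (block centres at 1, 3 h).
Hydrograph peak occurs at t = 4 h, so basin lag t_L = 4 − 2.0476 = 1.95 h.

t_L ≈ 1.95 h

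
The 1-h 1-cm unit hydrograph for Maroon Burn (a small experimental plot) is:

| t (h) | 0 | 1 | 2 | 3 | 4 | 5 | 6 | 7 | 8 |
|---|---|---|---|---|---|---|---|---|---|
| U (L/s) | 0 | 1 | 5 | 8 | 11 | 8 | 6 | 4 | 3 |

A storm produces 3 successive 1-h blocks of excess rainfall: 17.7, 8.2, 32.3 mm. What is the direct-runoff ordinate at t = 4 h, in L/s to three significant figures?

Q ≈ 42.2 L/s

By discrete convolution, Q_j = Σ (P_i / 10 mm) · U_{j−i}.
At t = 4 h (j=4): Q = (17.7/10)·11 + (8.2/10)·8 + (32.3/10)·5 = 42.2 L/s.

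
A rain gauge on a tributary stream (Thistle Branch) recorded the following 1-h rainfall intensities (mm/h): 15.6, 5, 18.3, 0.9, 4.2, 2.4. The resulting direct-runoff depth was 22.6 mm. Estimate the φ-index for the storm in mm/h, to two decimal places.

Only the 2 blocks with intensity above φ contribute runoff: 15.6, 18.3 mm/h.
Σ(I−φ)·Δt = d  ⇒  (15.6+18.3 − 2φ)·1 = 22.6
φ = (33.90 − 22.6/1) / 2 = 5.65 mm/h.

φ ≈ 5.65 mm/h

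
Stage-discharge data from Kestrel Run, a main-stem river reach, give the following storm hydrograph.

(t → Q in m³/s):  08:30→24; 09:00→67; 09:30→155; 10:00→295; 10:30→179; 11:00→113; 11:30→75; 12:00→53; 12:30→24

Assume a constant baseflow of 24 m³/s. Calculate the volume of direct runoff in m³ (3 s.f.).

V ≈ 1.38 × 10^6 m³

Direct-runoff ordinates (Q − Q_b): 0.0, 43.0, 131.0, 271.0, 155.0, 89.0, 51.0, 29.0, 0.0 m³/s.
ΣQ_DR = 769.0 m³/s.
With Δt = 0.5 h = 1800 s, V = ΣQ_DR · Δt = 769.0 × 1800 = 1.38 × 10^6 m³.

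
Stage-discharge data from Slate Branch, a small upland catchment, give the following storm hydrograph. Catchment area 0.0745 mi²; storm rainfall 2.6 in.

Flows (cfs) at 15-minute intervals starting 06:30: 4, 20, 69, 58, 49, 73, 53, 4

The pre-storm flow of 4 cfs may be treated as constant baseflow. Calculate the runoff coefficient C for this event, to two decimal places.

C ≈ 0.60

ΣQ_DR = 298.0 cfs; V = ΣQ_DR·Δt = 2.682 × 10^5 ft³.
Runoff depth d = V / A = 1.550 in.
C = d / P = 1.550 / 2.6 = 0.60.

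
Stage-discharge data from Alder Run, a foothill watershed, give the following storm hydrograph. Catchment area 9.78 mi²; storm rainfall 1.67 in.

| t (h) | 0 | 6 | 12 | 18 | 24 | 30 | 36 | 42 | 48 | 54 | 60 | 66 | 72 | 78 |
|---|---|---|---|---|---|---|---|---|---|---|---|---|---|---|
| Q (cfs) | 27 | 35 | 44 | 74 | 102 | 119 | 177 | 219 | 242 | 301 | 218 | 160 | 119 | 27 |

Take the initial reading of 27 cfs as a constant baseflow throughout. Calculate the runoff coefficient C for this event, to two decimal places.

ΣQ_DR = 1486 cfs; V = ΣQ_DR·Δt = 3.210 × 10^7 ft³.
Runoff depth d = V / A = 1.413 in.
C = d / P = 1.413 / 1.67 = 0.85.

C ≈ 0.85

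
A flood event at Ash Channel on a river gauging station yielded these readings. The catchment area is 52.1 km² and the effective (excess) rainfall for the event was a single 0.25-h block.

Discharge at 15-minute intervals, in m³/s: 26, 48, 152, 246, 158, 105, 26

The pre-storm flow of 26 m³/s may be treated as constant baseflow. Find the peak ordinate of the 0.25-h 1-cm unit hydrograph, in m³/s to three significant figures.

U_p ≈ 220 m³/s

Direct runoff: 0.0, 22.0, 126.0, 220.0, 132.0, 79.0, 0.0 m³/s; ΣQ_DR = 579.0 m³/s, peak = 220.0 m³/s.
Runoff depth d = ΣQ_DR·Δt / A = 579.0 × 900 / (52.1 km²) = 10.00 mm.
The 1-cm UH is the DRH scaled by (10 mm)/d, so U_p = 220.0 × 10/10.00 = 220 m³/s.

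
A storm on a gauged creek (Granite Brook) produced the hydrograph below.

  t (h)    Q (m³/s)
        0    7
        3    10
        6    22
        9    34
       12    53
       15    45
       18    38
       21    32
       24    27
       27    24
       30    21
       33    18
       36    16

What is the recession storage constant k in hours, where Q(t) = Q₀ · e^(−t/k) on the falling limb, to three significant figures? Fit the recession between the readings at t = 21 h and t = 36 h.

On the falling limb, Q drops from 32 to 16 m³/s between t = 21 h and t = 36 h (Δt = 15 h).
k = −Δt / ln(Q₂/Q₁) = −15 / ln(16/32) = 21.6 h.

k ≈ 21.6 h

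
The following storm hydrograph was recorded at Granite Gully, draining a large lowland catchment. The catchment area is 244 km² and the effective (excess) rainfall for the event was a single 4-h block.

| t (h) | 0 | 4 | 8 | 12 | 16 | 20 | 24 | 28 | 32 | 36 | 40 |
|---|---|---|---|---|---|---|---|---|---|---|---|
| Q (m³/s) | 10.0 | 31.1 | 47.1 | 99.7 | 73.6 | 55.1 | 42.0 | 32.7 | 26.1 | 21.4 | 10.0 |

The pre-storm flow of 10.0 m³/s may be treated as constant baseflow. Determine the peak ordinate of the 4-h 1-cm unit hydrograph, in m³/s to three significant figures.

Direct runoff: 0.0, 21.1, 37.1, 89.7, 63.6, 45.1, 32.0, 22.7, 16.1, 11.4, 0.0 m³/s; ΣQ_DR = 338.8 m³/s, peak = 89.7 m³/s.
Runoff depth d = ΣQ_DR·Δt / A = 338.8 × 14400 / (244 km²) = 19.99 mm.
The 1-cm UH is the DRH scaled by (10 mm)/d, so U_p = 89.7 × 10/19.99 = 44.9 m³/s.

U_p ≈ 44.9 m³/s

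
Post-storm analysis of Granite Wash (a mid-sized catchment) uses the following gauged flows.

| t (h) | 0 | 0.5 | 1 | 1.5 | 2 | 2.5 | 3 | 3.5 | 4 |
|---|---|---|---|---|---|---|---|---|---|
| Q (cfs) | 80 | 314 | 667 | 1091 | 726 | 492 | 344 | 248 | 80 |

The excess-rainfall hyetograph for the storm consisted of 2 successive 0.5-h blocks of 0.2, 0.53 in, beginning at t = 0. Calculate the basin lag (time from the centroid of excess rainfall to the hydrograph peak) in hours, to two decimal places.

Centroid of excess rainfall: t_c = Σ P_i·t̄_i / ΣP_i = 0.6130 h (block centres at 0.25, 0.75 h).
Hydrograph peak occurs at t = 1.5 h, so basin lag t_L = 1.5 − 0.6130 = 0.89 h.

t_L ≈ 0.89 h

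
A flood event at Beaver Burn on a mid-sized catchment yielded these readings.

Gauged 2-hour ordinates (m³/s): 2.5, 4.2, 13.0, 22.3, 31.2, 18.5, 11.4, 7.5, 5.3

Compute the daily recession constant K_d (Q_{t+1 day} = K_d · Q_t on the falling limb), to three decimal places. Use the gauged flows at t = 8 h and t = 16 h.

Between t = 8 h and t = 16 h the flow falls from 31.2 to 5.3 m³/s over 4×2 h = 8 h.
Per-interval ratio K = (5.3/31.2)^(1/4) = 0.6420; K_d = K^(24/2) = 0.005.

K_d ≈ 0.005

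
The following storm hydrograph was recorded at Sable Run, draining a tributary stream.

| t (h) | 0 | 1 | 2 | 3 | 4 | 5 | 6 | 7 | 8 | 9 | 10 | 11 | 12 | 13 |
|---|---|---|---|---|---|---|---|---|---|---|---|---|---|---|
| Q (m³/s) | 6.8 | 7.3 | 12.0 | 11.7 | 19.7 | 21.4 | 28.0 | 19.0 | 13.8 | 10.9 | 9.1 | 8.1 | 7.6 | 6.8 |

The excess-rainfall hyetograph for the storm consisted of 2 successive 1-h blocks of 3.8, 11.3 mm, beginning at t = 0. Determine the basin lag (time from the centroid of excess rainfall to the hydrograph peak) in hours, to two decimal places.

Centroid of excess rainfall: t_c = Σ P_i·t̄_i / ΣP_i = 1.2483 h (block centres at 0.5, 1.5 h).
Hydrograph peak occurs at t = 6 h, so basin lag t_L = 6 − 1.2483 = 4.75 h.

t_L ≈ 4.75 h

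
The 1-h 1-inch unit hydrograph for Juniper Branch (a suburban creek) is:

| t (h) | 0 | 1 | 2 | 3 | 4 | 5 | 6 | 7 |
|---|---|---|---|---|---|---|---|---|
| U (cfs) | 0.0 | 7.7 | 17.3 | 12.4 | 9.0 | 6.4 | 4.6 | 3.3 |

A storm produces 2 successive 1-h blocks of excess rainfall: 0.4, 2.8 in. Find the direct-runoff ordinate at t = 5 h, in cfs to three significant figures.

By discrete convolution, Q_j = Σ (P_i / 1 in) · U_{j−i}.
At t = 5 h (j=5): Q = (0.4/1)·6.4 + (2.8/1)·9.0 = 27.8 cfs.

Q ≈ 27.8 cfs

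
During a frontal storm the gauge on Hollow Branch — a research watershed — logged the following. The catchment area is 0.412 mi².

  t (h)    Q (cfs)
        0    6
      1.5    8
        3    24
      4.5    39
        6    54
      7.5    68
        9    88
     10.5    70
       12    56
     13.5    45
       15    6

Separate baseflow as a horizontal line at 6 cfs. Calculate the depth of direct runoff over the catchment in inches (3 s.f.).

d ≈ 2.25 in

Direct runoff: 0.0, 2.0, 18.0, 33.0, 48.0, 62.0, 82.0, 64.0, 50.0, 39.0, 0.0 cfs; ΣQ_DR = 398.0 cfs.
V = ΣQ_DR · Δt = 398.0 × 5400 s = 2.149 × 10^6 ft³.
Over A = 0.412 mi², depth = V / A = 2.25 in.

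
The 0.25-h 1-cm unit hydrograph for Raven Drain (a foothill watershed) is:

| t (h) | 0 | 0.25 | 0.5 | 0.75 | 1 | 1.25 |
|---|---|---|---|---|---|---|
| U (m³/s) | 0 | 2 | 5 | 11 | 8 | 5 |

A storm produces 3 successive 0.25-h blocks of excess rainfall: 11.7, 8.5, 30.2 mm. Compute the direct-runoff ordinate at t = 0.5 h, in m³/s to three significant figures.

Q ≈ 7.55 m³/s

By discrete convolution, Q_j = Σ (P_i / 10 mm) · U_{j−i}.
At t = 0.5 h (j=2): Q = (11.7/10)·5 + (8.5/10)·2 + (30.2/10)·0 = 7.55 m³/s.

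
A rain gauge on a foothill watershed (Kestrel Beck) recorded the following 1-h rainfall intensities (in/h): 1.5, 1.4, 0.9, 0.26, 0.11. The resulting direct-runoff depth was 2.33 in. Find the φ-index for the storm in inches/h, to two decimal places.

φ ≈ 0.49 in/h

Only the 3 blocks with intensity above φ contribute runoff: 1.5, 1.4, 0.9 in/h.
Σ(I−φ)·Δt = d  ⇒  (1.5+1.4+0.9 − 3φ)·1 = 2.33
φ = (3.800 − 2.33/1) / 3 = 0.49 in/h.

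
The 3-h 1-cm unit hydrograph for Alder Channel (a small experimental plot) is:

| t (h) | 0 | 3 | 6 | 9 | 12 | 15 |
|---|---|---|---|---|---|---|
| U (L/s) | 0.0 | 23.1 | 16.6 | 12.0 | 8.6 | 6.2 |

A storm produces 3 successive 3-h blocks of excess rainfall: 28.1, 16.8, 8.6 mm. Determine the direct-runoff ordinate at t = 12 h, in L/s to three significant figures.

Q ≈ 58.6 L/s

By discrete convolution, Q_j = Σ (P_i / 10 mm) · U_{j−i}.
At t = 12 h (j=4): Q = (28.1/10)·8.6 + (16.8/10)·12.0 + (8.6/10)·16.6 = 58.6 L/s.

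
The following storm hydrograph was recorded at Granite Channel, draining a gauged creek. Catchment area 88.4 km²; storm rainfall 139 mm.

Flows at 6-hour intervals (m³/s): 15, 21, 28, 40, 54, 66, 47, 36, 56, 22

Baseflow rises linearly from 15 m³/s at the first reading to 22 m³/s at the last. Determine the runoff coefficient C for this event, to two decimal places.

ΣQ_DR = 200.0 m³/s; V = ΣQ_DR·Δt = 4.320 × 10^6 m³.
Runoff depth d = V / A = 48.87 mm.
C = d / P = 48.87 / 139 = 0.35.

C ≈ 0.35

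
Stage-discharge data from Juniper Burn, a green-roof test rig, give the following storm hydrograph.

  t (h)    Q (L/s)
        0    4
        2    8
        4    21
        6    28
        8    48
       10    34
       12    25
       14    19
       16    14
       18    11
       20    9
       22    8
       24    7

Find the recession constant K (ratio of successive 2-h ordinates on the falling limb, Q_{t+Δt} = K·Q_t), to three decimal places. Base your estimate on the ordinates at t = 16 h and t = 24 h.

K ≈ 0.841

Using the recession-limb readings at t = 16 h and t = 24 h: Q falls from 14 to 7 L/s over 4 intervals.
K = (Q₂/Q₁)^(1/4) = (7/14)^(1/4) = 0.841.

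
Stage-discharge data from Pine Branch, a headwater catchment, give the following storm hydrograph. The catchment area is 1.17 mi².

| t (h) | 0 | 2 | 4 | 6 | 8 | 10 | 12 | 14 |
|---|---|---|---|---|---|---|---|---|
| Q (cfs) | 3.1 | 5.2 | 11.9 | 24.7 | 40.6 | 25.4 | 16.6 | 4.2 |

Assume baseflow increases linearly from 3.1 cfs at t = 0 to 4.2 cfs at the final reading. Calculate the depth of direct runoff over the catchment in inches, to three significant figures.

d ≈ 0.272 in

Direct runoff: 0.00, 1.94, 8.49, 21.13, 36.87, 21.51, 12.56, 0.00 cfs; ΣQ_DR = 102.5 cfs.
V = ΣQ_DR · Δt = 102.5 × 7200 s = 7.380 × 10^5 ft³.
Over A = 1.17 mi², depth = V / A = 0.272 in.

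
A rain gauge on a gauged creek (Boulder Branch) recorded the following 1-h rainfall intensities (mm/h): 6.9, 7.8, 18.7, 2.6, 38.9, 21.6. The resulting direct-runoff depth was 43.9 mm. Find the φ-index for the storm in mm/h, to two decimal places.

φ ≈ 11.77 mm/h

Only the 3 blocks with intensity above φ contribute runoff: 18.7, 38.9, 21.6 mm/h.
Σ(I−φ)·Δt = d  ⇒  (18.7+38.9+21.6 − 3φ)·1 = 43.9
φ = (79.20 − 43.9/1) / 3 = 11.77 mm/h.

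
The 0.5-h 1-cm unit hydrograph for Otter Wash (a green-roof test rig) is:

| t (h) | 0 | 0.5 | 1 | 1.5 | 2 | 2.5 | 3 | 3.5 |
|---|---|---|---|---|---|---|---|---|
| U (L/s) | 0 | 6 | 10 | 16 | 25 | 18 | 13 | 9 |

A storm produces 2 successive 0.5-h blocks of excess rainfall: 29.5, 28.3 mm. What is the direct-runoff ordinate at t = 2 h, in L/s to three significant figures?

Q ≈ 119 L/s

By discrete convolution, Q_j = Σ (P_i / 10 mm) · U_{j−i}.
At t = 2 h (j=4): Q = (29.5/10)·25 + (28.3/10)·16 = 119 L/s.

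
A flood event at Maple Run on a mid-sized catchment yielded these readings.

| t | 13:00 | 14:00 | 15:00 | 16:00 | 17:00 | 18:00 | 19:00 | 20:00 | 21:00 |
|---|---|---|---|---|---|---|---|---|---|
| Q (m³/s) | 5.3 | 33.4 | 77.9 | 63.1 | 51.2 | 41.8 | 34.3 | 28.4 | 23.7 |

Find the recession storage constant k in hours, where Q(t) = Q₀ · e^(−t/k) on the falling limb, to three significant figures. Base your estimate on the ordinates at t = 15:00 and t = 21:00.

k ≈ 5.04 h

On the falling limb, Q drops from 77.9 to 23.7 m³/s between t = 15:00 and t = 21:00 (Δt = 6 h).
k = −Δt / ln(Q₂/Q₁) = −6 / ln(23.7/77.9) = 5.04 h.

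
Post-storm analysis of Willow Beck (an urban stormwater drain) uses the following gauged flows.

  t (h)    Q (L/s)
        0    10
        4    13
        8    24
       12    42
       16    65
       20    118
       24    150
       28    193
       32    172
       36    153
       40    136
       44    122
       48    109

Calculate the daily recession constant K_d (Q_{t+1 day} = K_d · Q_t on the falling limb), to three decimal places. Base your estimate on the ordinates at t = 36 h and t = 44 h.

Between t = 36 h and t = 44 h the flow falls from 153 to 122 L/s over 2×4 h = 8 h.
Per-interval ratio K = (122/153)^(1/2) = 0.8930; K_d = K^(24/4) = 0.507.

K_d ≈ 0.507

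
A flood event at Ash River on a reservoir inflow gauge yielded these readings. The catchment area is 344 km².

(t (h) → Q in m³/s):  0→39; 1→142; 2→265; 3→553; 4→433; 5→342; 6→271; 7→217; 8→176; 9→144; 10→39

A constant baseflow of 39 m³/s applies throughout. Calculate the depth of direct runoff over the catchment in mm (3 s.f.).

d ≈ 22.9 mm

Direct runoff: 0.0, 103.0, 226.0, 514.0, 394.0, 303.0, 232.0, 178.0, 137.0, 105.0, 0.0 m³/s; ΣQ_DR = 2192 m³/s.
V = ΣQ_DR · Δt = 2192 × 3600 s = 7.891 × 10^6 m³.
Over A = 344 km², depth = V / A = 22.9 mm.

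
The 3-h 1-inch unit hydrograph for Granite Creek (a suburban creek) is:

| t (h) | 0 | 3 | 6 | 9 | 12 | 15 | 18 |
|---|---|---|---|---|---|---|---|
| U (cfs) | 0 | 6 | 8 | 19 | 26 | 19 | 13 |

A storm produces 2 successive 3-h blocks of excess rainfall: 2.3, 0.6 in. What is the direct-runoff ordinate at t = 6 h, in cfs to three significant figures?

By discrete convolution, Q_j = Σ (P_i / 1 in) · U_{j−i}.
At t = 6 h (j=2): Q = (2.3/1)·8 + (0.6/1)·6 = 22.0 cfs.

Q ≈ 22.0 cfs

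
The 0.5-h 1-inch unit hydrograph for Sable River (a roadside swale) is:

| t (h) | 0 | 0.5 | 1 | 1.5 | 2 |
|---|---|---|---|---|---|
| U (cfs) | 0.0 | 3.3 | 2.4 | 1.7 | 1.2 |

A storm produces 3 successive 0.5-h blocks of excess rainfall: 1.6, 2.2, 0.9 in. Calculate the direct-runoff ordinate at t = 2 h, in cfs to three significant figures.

Q ≈ 7.82 cfs

By discrete convolution, Q_j = Σ (P_i / 1 in) · U_{j−i}.
At t = 2 h (j=4): Q = (1.6/1)·1.2 + (2.2/1)·1.7 + (0.9/1)·2.4 = 7.82 cfs.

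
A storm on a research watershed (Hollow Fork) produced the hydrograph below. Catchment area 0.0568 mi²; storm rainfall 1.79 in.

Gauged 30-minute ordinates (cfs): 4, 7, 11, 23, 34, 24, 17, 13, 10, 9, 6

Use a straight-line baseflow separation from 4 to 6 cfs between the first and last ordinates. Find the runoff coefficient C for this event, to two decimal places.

C ≈ 0.78

ΣQ_DR = 103.0 cfs; V = ΣQ_DR·Δt = 1.854 × 10^5 ft³.
Runoff depth d = V / A = 1.405 in.
C = d / P = 1.405 / 1.79 = 0.78.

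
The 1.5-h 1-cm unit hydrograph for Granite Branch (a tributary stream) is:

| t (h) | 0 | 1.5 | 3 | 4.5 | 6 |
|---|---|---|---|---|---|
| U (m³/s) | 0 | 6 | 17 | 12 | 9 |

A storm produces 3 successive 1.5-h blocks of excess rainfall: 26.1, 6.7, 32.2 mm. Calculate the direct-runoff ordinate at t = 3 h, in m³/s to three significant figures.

Q ≈ 48.4 m³/s

By discrete convolution, Q_j = Σ (P_i / 10 mm) · U_{j−i}.
At t = 3 h (j=2): Q = (26.1/10)·17 + (6.7/10)·6 + (32.2/10)·0 = 48.4 m³/s.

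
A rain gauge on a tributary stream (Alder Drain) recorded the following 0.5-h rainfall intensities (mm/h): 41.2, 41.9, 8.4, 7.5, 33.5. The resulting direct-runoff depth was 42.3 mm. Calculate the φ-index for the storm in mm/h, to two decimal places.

φ ≈ 10.67 mm/h

Only the 3 blocks with intensity above φ contribute runoff: 41.2, 41.9, 33.5 mm/h.
Σ(I−φ)·Δt = d  ⇒  (41.2+41.9+33.5 − 3φ)·0.5 = 42.3
φ = (116.6 − 42.3/0.5) / 3 = 10.67 mm/h.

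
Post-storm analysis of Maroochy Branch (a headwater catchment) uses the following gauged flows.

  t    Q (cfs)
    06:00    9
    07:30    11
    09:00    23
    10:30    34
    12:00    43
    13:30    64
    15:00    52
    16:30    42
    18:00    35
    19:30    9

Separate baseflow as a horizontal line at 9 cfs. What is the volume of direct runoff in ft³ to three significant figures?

Direct-runoff ordinates (Q − Q_b): 0.0, 2.0, 14.0, 25.0, 34.0, 55.0, 43.0, 33.0, 26.0, 0.0 cfs.
ΣQ_DR = 232.0 cfs.
With Δt = 1.5 h = 5400 s, V = ΣQ_DR · Δt = 232.0 × 5400 = 1.25 × 10^6 ft³.

V ≈ 1.25 × 10^6 ft³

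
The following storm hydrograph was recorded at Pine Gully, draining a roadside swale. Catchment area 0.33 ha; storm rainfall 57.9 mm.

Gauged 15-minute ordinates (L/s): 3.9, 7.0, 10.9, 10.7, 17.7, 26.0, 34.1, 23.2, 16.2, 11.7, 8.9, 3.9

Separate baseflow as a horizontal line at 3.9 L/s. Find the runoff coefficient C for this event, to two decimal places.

C ≈ 0.60

ΣQ_DR = 127.4 L/s; V = ΣQ_DR·Δt = 1.147 × 10^5 L.
Runoff depth d = V / A = 34.75 mm.
C = d / P = 34.75 / 57.9 = 0.60.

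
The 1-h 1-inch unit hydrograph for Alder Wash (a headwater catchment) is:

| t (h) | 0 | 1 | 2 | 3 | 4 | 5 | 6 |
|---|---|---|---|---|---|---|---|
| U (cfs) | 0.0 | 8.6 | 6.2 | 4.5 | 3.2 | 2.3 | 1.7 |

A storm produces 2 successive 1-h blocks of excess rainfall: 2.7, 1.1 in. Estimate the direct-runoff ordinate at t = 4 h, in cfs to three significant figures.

Q ≈ 13.6 cfs

By discrete convolution, Q_j = Σ (P_i / 1 in) · U_{j−i}.
At t = 4 h (j=4): Q = (2.7/1)·3.2 + (1.1/1)·4.5 = 13.6 cfs.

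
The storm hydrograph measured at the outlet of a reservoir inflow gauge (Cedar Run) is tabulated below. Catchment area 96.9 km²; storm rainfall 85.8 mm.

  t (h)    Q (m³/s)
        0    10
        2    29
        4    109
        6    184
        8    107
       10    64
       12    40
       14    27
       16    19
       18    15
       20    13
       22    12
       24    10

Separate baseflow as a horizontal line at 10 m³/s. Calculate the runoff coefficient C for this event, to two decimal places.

ΣQ_DR = 509.0 m³/s; V = ΣQ_DR·Δt = 3.665 × 10^6 m³.
Runoff depth d = V / A = 37.82 mm.
C = d / P = 37.82 / 85.8 = 0.44.

C ≈ 0.44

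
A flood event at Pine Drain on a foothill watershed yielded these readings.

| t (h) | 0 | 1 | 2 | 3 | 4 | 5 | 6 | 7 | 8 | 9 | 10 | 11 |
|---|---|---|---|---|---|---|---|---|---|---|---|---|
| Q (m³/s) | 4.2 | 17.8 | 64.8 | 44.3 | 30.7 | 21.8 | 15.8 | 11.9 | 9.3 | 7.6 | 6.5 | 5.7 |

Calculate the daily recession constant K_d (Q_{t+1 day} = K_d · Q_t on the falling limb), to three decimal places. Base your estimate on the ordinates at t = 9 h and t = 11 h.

Between t = 9 h and t = 11 h the flow falls from 7.6 to 5.7 m³/s over 2×1 h = 2 h.
Per-interval ratio K = (5.7/7.6)^(1/2) = 0.8660; K_d = K^(24/1) = 0.032.

K_d ≈ 0.032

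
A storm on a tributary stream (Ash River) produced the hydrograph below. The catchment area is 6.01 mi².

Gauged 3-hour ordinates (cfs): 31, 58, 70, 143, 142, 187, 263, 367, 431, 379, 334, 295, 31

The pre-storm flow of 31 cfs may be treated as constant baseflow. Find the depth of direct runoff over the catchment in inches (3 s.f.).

Direct runoff: 0.0, 27.0, 39.0, 112.0, 111.0, 156.0, 232.0, 336.0, 400.0, 348.0, 303.0, 264.0, 0.0 cfs; ΣQ_DR = 2328 cfs.
V = ΣQ_DR · Δt = 2328 × 10800 s = 2.514 × 10^7 ft³.
Over A = 6.01 mi², depth = V / A = 1.80 in.

d ≈ 1.80 in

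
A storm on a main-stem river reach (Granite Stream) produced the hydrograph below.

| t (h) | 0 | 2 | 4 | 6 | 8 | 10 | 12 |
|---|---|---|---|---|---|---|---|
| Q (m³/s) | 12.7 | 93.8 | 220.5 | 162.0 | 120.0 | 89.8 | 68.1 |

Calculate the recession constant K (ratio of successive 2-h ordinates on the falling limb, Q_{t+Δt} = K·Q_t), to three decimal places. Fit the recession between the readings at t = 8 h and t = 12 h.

K ≈ 0.753

Using the recession-limb readings at t = 8 h and t = 12 h: Q falls from 120.0 to 68.1 m³/s over 2 intervals.
K = (Q₂/Q₁)^(1/2) = (68.1/120.0)^(1/2) = 0.753.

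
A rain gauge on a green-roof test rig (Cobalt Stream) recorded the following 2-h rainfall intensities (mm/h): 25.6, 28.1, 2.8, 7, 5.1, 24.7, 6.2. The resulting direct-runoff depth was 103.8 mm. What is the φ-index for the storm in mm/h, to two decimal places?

φ ≈ 8.83 mm/h

Only the 3 blocks with intensity above φ contribute runoff: 25.6, 28.1, 24.7 mm/h.
Σ(I−φ)·Δt = d  ⇒  (25.6+28.1+24.7 − 3φ)·2 = 103.8
φ = (78.40 − 103.8/2) / 3 = 8.83 mm/h.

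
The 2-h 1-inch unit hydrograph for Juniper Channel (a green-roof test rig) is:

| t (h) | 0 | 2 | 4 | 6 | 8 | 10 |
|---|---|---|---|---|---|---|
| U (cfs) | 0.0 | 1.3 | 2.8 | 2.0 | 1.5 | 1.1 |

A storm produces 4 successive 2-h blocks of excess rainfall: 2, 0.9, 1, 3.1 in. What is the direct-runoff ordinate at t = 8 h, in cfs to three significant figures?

By discrete convolution, Q_j = Σ (P_i / 1 in) · U_{j−i}.
At t = 8 h (j=4): Q = (2/1)·1.5 + (0.9/1)·2.0 + (1/1)·2.8 + (3.1/1)·1.3 = 11.6 cfs.

Q ≈ 11.6 cfs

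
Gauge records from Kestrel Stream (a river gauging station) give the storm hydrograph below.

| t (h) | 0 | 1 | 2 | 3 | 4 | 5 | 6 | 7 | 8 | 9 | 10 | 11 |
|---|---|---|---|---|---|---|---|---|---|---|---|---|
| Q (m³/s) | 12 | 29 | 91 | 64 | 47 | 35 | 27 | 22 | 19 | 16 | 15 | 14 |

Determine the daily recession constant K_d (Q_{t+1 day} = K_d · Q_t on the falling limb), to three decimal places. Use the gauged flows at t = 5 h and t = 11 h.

K_d ≈ 0.026

Between t = 5 h and t = 11 h the flow falls from 35 to 14 m³/s over 6×1 h = 6 h.
Per-interval ratio K = (14/35)^(1/6) = 0.8584; K_d = K^(24/1) = 0.026.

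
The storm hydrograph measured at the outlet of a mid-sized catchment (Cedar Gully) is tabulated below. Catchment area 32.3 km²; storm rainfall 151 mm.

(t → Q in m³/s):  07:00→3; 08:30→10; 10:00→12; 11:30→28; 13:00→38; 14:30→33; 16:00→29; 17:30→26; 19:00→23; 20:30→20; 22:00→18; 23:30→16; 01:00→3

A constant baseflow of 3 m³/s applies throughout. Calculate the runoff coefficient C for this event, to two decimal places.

C ≈ 0.24

ΣQ_DR = 220.0 m³/s; V = ΣQ_DR·Δt = 1.188 × 10^6 m³.
Runoff depth d = V / A = 36.78 mm.
C = d / P = 36.78 / 151 = 0.24.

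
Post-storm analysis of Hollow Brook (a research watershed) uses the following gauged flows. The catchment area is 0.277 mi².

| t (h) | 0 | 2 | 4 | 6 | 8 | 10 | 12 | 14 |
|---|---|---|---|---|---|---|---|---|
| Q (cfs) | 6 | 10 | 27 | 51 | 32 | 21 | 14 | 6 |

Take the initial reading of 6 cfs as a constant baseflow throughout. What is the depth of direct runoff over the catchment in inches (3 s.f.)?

Direct runoff: 0.0, 4.0, 21.0, 45.0, 26.0, 15.0, 8.0, 0.0 cfs; ΣQ_DR = 119.0 cfs.
V = ΣQ_DR · Δt = 119.0 × 7200 s = 8.568 × 10^5 ft³.
Over A = 0.277 mi², depth = V / A = 1.33 in.

d ≈ 1.33 in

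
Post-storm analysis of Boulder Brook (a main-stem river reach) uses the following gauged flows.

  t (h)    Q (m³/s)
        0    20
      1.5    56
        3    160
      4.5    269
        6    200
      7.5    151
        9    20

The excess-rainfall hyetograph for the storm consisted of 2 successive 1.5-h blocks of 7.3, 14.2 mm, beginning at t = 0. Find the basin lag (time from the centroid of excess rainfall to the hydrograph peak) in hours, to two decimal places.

t_L ≈ 2.76 h

Centroid of excess rainfall: t_c = Σ P_i·t̄_i / ΣP_i = 1.7407 h (block centres at 0.75, 2.25 h).
Hydrograph peak occurs at t = 4.5 h, so basin lag t_L = 4.5 − 1.7407 = 2.76 h.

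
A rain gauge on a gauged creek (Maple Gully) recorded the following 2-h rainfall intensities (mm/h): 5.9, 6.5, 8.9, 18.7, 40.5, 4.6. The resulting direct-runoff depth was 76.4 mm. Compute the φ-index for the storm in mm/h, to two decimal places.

Only the 2 blocks with intensity above φ contribute runoff: 18.7, 40.5 mm/h.
Σ(I−φ)·Δt = d  ⇒  (18.7+40.5 − 2φ)·2 = 76.4
φ = (59.20 − 76.4/2) / 2 = 10.50 mm/h.

φ ≈ 10.50 mm/h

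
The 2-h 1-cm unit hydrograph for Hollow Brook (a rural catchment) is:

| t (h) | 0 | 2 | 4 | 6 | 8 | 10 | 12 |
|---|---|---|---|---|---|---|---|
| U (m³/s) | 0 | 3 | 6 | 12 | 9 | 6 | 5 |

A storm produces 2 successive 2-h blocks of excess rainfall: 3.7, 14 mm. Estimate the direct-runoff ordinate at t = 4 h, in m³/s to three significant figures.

Q ≈ 6.42 m³/s

By discrete convolution, Q_j = Σ (P_i / 10 mm) · U_{j−i}.
At t = 4 h (j=2): Q = (3.7/10)·6 + (14/10)·3 = 6.42 m³/s.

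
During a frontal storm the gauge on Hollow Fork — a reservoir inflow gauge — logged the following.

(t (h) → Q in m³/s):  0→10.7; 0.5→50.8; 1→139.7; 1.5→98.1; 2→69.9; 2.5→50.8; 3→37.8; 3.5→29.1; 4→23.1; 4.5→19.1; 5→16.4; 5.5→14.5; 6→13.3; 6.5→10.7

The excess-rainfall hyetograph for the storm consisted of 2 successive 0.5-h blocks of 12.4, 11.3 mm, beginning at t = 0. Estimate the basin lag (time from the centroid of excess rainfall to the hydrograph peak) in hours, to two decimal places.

t_L ≈ 0.51 h

Centroid of excess rainfall: t_c = Σ P_i·t̄_i / ΣP_i = 0.4884 h (block centres at 0.25, 0.75 h).
Hydrograph peak occurs at t = 1 h, so basin lag t_L = 1 − 0.4884 = 0.51 h.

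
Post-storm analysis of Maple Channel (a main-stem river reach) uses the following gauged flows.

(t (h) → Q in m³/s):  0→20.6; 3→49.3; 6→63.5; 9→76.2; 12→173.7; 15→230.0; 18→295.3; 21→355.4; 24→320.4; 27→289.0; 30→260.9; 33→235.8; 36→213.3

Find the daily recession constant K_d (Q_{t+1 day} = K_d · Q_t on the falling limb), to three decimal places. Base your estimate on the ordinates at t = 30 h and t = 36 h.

Between t = 30 h and t = 36 h the flow falls from 260.9 to 213.3 m³/s over 2×3 h = 6 h.
Per-interval ratio K = (213.3/260.9)^(1/2) = 0.9042; K_d = K^(24/3) = 0.447.

K_d ≈ 0.447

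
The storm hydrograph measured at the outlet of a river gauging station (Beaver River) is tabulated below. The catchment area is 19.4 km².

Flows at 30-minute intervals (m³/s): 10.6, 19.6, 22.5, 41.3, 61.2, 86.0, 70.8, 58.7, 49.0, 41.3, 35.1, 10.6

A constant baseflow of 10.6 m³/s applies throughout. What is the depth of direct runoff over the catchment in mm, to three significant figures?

Direct runoff: 0.0, 9.0, 11.9, 30.7, 50.6, 75.4, 60.2, 48.1, 38.4, 30.7, 24.5, 0.0 m³/s; ΣQ_DR = 379.5 m³/s.
V = ΣQ_DR · Δt = 379.5 × 1800 s = 6.831 × 10^5 m³.
Over A = 19.4 km², depth = V / A = 35.2 mm.

d ≈ 35.2 mm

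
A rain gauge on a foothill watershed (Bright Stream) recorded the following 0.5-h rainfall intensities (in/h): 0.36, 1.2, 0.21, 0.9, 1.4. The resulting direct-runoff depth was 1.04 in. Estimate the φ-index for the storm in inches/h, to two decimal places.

Only the 3 blocks with intensity above φ contribute runoff: 1.2, 0.9, 1.4 in/h.
Σ(I−φ)·Δt = d  ⇒  (1.2+0.9+1.4 − 3φ)·0.5 = 1.04
φ = (3.500 − 1.04/0.5) / 3 = 0.47 in/h.

φ ≈ 0.47 in/h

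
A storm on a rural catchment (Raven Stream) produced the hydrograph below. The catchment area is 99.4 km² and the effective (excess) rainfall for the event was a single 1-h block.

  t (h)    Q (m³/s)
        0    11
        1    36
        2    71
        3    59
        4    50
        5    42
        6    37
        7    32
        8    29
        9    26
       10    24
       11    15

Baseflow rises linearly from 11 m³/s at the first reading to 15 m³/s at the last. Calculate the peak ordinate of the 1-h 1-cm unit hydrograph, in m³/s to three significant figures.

U_p ≈ 59.3 m³/s

Direct runoff: 0.00, 24.64, 59.27, 46.91, 37.55, 29.18, 23.82, 18.45, 15.09, 11.73, 9.36, 0.00 m³/s; ΣQ_DR = 276.0 m³/s, peak = 59.27 m³/s.
Runoff depth d = ΣQ_DR·Δt / A = 276.0 × 3600 / (99.4 km²) = 9.996 mm.
The 1-cm UH is the DRH scaled by (10 mm)/d, so U_p = 59.27 × 10/9.996 = 59.3 m³/s.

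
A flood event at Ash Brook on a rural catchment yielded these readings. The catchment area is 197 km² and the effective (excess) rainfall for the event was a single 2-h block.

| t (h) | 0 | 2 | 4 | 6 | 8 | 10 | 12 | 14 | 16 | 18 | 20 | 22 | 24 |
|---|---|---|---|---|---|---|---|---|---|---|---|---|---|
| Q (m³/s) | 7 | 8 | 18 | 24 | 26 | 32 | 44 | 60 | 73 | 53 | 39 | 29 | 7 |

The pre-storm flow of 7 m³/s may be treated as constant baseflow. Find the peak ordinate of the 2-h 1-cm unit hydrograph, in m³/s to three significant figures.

U_p ≈ 54.9 m³/s

Direct runoff: 0.0, 1.0, 11.0, 17.0, 19.0, 25.0, 37.0, 53.0, 66.0, 46.0, 32.0, 22.0, 0.0 m³/s; ΣQ_DR = 329.0 m³/s, peak = 66.0 m³/s.
Runoff depth d = ΣQ_DR·Δt / A = 329.0 × 7200 / (197 km²) = 12.02 mm.
The 1-cm UH is the DRH scaled by (10 mm)/d, so U_p = 66.0 × 10/12.02 = 54.9 m³/s.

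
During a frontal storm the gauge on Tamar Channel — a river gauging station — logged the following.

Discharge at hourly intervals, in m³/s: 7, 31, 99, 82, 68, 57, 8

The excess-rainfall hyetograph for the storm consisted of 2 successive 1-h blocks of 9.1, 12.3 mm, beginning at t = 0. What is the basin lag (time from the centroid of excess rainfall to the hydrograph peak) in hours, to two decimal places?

t_L ≈ 0.93 h

Centroid of excess rainfall: t_c = Σ P_i·t̄_i / ΣP_i = 1.0748 h (block centres at 0.5, 1.5 h).
Hydrograph peak occurs at t = 2 h, so basin lag t_L = 2 − 1.0748 = 0.93 h.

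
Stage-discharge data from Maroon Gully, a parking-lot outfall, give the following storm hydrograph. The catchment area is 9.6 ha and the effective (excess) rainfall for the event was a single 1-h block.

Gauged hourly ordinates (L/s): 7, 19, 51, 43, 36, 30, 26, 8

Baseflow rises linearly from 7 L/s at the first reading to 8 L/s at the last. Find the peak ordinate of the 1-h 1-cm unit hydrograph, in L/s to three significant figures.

Direct runoff: 0.00, 11.86, 43.71, 35.57, 28.43, 22.29, 18.14, 0.00 L/s; ΣQ_DR = 160.0 L/s, peak = 43.71 L/s.
Runoff depth d = ΣQ_DR·Δt / A = 160.0 × 3600 / (9.6 ha) = 6.000 mm.
The 1-cm UH is the DRH scaled by (10 mm)/d, so U_p = 43.71 × 10/6.000 = 72.9 L/s.

U_p ≈ 72.9 L/s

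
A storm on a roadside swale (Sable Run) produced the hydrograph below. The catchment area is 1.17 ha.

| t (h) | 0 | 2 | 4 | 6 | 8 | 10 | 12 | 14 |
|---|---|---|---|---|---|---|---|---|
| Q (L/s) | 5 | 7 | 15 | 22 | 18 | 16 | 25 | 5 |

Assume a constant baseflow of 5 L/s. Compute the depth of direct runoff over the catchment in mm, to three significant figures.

Direct runoff: 0.0, 2.0, 10.0, 17.0, 13.0, 11.0, 20.0, 0.0 L/s; ΣQ_DR = 73.00 L/s.
V = ΣQ_DR · Δt = 73.00 × 7200 s = 5.256 × 10^5 L.
Over A = 1.17 ha, depth = V / A = 44.9 mm.

d ≈ 44.9 mm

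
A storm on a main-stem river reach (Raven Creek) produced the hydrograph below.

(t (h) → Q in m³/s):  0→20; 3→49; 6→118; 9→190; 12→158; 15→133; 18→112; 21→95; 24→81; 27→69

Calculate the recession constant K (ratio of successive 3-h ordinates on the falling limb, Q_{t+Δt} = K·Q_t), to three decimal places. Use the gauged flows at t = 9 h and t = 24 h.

K ≈ 0.843

Using the recession-limb readings at t = 9 h and t = 24 h: Q falls from 190 to 81 m³/s over 5 intervals.
K = (Q₂/Q₁)^(1/5) = (81/190)^(1/5) = 0.843.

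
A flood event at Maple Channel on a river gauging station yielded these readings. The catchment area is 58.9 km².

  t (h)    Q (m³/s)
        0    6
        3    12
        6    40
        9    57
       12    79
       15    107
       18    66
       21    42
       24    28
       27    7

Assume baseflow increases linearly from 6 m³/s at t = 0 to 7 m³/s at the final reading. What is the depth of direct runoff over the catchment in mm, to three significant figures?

Direct runoff: 0.00, 5.89, 33.78, 50.67, 72.56, 100.44, 59.33, 35.22, 21.11, 0.00 m³/s; ΣQ_DR = 379.0 m³/s.
V = ΣQ_DR · Δt = 379.0 × 10800 s = 4.093 × 10^6 m³.
Over A = 58.9 km², depth = V / A = 69.5 mm.

d ≈ 69.5 mm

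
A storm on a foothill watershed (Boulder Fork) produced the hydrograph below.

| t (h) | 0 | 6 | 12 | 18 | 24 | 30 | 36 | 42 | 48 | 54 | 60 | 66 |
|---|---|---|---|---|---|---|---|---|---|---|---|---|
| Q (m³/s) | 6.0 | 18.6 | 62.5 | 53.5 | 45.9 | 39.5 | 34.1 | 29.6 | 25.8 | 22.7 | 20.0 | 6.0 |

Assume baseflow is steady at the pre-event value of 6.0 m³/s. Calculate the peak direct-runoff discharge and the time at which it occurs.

Q_p = 56.5 m³/s at t = 12 h

Subtracting baseflow gives direct-runoff ordinates: 0.0, 12.6, 56.5, 47.5, 39.9, 33.5, 28.1, 23.6, 19.8, 16.7, 14.0, 0.0 m³/s.
The maximum is 56.5 m³/s, occurring at the reading for t = 12 h.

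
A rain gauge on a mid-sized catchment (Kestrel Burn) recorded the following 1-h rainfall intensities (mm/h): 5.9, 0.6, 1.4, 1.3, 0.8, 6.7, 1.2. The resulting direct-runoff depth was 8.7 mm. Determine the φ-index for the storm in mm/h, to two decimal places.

φ ≈ 1.95 mm/h

Only the 2 blocks with intensity above φ contribute runoff: 5.9, 6.7 mm/h.
Σ(I−φ)·Δt = d  ⇒  (5.9+6.7 − 2φ)·1 = 8.7
φ = (12.60 − 8.7/1) / 2 = 1.95 mm/h.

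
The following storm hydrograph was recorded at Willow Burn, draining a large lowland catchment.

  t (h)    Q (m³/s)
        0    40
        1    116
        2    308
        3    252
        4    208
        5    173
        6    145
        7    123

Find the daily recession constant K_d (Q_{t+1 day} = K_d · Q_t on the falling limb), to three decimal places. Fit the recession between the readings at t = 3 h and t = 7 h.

K_d ≈ 0.014

Between t = 3 h and t = 7 h the flow falls from 252 to 123 m³/s over 4×1 h = 4 h.
Per-interval ratio K = (123/252)^(1/4) = 0.8358; K_d = K^(24/1) = 0.014.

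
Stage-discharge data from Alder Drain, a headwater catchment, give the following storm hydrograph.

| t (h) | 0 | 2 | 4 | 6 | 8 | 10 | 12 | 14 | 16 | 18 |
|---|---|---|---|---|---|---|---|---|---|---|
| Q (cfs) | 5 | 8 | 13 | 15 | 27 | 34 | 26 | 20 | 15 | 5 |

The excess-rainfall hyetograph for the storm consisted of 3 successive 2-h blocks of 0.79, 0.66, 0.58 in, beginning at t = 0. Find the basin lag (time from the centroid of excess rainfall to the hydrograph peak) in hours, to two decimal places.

t_L ≈ 7.21 h

Centroid of excess rainfall: t_c = Σ P_i·t̄_i / ΣP_i = 2.7931 h (block centres at 1, 3, 5 h).
Hydrograph peak occurs at t = 10 h, so basin lag t_L = 10 − 2.7931 = 7.21 h.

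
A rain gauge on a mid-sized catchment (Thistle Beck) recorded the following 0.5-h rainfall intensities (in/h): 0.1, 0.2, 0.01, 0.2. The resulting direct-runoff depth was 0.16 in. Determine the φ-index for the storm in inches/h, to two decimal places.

Only the 3 blocks with intensity above φ contribute runoff: 0.1, 0.2, 0.2 in/h.
Σ(I−φ)·Δt = d  ⇒  (0.1+0.2+0.2 − 3φ)·0.5 = 0.16
φ = (0.5000 − 0.16/0.5) / 3 = 0.06 in/h.

φ ≈ 0.06 in/h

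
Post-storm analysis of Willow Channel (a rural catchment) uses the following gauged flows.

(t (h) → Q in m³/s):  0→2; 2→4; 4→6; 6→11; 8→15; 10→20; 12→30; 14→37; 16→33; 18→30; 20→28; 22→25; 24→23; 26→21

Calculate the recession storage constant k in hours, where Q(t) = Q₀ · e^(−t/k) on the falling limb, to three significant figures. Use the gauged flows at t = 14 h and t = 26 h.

On the falling limb, Q drops from 37 to 21 m³/s between t = 14 h and t = 26 h (Δt = 12 h).
k = −Δt / ln(Q₂/Q₁) = −12 / ln(21/37) = 21.2 h.

k ≈ 21.2 h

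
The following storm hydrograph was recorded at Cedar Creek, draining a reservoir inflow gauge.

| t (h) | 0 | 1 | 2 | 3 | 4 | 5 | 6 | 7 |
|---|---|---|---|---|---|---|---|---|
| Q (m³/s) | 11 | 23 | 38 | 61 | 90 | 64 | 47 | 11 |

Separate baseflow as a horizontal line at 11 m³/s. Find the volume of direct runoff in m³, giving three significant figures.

Direct-runoff ordinates (Q − Q_b): 0.0, 12.0, 27.0, 50.0, 79.0, 53.0, 36.0, 0.0 m³/s.
ΣQ_DR = 257.0 m³/s.
With Δt = 1 h = 3600 s, V = ΣQ_DR · Δt = 257.0 × 3600 = 9.25 × 10^5 m³.

V ≈ 9.25 × 10^5 m³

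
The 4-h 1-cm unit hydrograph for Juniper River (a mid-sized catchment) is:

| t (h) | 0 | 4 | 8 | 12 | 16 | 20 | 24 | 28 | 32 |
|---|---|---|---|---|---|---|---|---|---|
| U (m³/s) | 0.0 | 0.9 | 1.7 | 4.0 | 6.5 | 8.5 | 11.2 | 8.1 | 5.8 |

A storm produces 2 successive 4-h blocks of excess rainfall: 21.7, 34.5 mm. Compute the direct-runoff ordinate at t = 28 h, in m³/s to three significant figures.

By discrete convolution, Q_j = Σ (P_i / 10 mm) · U_{j−i}.
At t = 28 h (j=7): Q = (21.7/10)·8.1 + (34.5/10)·11.2 = 56.2 m³/s.

Q ≈ 56.2 m³/s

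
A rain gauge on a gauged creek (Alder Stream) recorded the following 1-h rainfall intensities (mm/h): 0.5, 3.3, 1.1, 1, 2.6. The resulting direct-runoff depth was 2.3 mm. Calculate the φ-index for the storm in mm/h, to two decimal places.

Only the 2 blocks with intensity above φ contribute runoff: 3.3, 2.6 mm/h.
Σ(I−φ)·Δt = d  ⇒  (3.3+2.6 − 2φ)·1 = 2.3
φ = (5.900 − 2.3/1) / 2 = 1.80 mm/h.

φ ≈ 1.80 mm/h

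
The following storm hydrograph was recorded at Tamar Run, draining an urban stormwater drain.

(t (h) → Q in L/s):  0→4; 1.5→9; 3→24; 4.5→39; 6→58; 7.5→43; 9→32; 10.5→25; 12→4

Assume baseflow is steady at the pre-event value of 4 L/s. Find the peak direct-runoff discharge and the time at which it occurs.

Q_p = 54.0 L/s at t = 6 h

Subtracting baseflow gives direct-runoff ordinates: 0.0, 5.0, 20.0, 35.0, 54.0, 39.0, 28.0, 21.0, 0.0 L/s.
The maximum is 54.0 L/s, occurring at the reading for t = 6 h.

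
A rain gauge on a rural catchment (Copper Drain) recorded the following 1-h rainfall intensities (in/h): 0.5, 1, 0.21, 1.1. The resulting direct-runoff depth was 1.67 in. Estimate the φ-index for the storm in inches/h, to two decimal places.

φ ≈ 0.31 in/h

Only the 3 blocks with intensity above φ contribute runoff: 0.5, 1, 1.1 in/h.
Σ(I−φ)·Δt = d  ⇒  (0.5+1+1.1 − 3φ)·1 = 1.67
φ = (2.600 − 1.67/1) / 3 = 0.31 in/h.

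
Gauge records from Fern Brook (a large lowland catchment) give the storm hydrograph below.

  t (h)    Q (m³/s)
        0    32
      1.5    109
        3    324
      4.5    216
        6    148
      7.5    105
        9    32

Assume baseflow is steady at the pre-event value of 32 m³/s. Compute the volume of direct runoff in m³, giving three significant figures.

Direct-runoff ordinates (Q − Q_b): 0.0, 77.0, 292.0, 184.0, 116.0, 73.0, 0.0 m³/s.
ΣQ_DR = 742.0 m³/s.
With Δt = 1.5 h = 5400 s, V = ΣQ_DR · Δt = 742.0 × 5400 = 4.01 × 10^6 m³.

V ≈ 4.01 × 10^6 m³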